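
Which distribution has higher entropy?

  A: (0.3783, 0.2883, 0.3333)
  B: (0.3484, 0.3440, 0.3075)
B

Both distributions are close to uniform, making this a harder comparison.

H(A) = 1.5762 bits
H(B) = 1.5828 bits

The distribution closer to uniform has higher entropy.
Answer: B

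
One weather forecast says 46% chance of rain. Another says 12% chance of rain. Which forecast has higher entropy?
46% forecast

Treat each forecast as a Bernoulli distribution. Binary entropy is maximized at p=0.5 and falls off symmetrically toward 0 or 1. The 46% forecast is closer to 50%, so it is more uncertain. H(46%) ≈ 0.995 bits, H(12%) ≈ 0.529 bits.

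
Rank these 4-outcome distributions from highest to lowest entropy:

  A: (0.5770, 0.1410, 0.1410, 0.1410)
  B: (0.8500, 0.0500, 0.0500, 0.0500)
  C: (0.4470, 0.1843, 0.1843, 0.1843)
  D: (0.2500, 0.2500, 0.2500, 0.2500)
D > C > A > B

Key insight: Entropy is maximized by uniform distributions and minimized by concentrated distributions.

Entropies:
  H(A) = 1.6533 bits
  H(B) = 0.8476 bits
  H(C) = 1.8684 bits
  H(D) = 2.0000 bits

Ranking: D > C > A > B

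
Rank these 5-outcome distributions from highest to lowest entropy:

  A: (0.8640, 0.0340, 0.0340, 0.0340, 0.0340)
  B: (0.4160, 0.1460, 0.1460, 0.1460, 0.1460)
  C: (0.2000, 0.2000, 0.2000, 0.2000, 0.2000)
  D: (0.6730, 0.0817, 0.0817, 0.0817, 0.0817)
C > B > D > A

Key insight: Entropy is maximized by uniform distributions and minimized by concentrated distributions.

Entropies:
  H(A) = 0.8457 bits
  H(B) = 2.1475 bits
  H(C) = 2.3219 bits
  H(D) = 1.5658 bits

Ranking: C > B > D > A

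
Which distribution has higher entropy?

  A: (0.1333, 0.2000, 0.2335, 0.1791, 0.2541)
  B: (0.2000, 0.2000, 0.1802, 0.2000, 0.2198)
B

Both distributions are close to uniform, making this a harder comparison.

H(A) = 2.2885 bits
H(B) = 2.3191 bits

The distribution closer to uniform has higher entropy.
Answer: B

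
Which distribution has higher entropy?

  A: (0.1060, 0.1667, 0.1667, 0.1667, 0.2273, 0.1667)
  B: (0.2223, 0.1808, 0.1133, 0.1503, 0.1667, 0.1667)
B

Both distributions are close to uniform, making this a harder comparison.

H(A) = 2.5524 bits
H(B) = 2.5569 bits

The distribution closer to uniform has higher entropy.
Answer: B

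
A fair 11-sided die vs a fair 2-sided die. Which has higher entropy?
11-sided die

Both are uniform distributions; for uniform over n outcomes, H = log₂(n). H(11-sided) = log₂(11) = 3.459 bits and H(2-sided) = log₂(2) = 1.000 bits. More outcomes in a uniform distribution means higher entropy.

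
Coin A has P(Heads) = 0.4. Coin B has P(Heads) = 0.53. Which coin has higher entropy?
B

For binary distributions, entropy is maximized at p=0.5 and decreases as p moves toward 0 or 1.

H(A) = H(0.4) = 0.9710 bits
H(B) = H(0.53) = 0.9974 bits

Distribution B (p=0.53) is closer to uniform (p=0.5), so it has higher entropy.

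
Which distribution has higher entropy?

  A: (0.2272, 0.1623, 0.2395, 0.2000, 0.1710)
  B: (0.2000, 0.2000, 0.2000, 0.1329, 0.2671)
A

Both distributions are close to uniform, making this a harder comparison.

H(A) = 2.3054 bits
H(B) = 2.2888 bits

The distribution closer to uniform has higher entropy.
Answer: A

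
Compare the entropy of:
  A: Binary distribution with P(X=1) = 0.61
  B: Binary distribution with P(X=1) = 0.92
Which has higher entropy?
A

For binary distributions, entropy is maximized at p=0.5 and decreases as p moves toward 0 or 1.

H(A) = H(0.61) = 0.9648 bits
H(B) = H(0.92) = 0.4022 bits

Distribution A (p=0.61) is closer to uniform (p=0.5), so it has higher entropy.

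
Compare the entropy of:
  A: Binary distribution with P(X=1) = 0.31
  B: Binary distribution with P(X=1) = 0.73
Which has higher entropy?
A

For binary distributions, entropy is maximized at p=0.5 and decreases as p moves toward 0 or 1.

H(A) = H(0.31) = 0.8932 bits
H(B) = H(0.73) = 0.8415 bits

Distribution A (p=0.31) is closer to uniform (p=0.5), so it has higher entropy.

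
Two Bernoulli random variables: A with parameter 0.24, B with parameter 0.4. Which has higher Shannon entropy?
B

For binary distributions, entropy is maximized at p=0.5 and decreases as p moves toward 0 or 1.

H(A) = H(0.24) = 0.7950 bits
H(B) = H(0.4) = 0.9710 bits

Distribution B (p=0.4) is closer to uniform (p=0.5), so it has higher entropy.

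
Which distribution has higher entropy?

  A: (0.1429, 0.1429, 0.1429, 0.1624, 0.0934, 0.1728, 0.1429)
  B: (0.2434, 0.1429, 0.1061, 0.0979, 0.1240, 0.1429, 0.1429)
A

Both distributions are close to uniform, making this a harder comparison.

H(A) = 2.7872 bits
H(B) = 2.7444 bits

The distribution closer to uniform has higher entropy.
Answer: A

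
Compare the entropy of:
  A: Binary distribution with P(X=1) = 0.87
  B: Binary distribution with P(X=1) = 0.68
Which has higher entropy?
B

For binary distributions, entropy is maximized at p=0.5 and decreases as p moves toward 0 or 1.

H(A) = H(0.87) = 0.5574 bits
H(B) = H(0.68) = 0.9044 bits

Distribution B (p=0.68) is closer to uniform (p=0.5), so it has higher entropy.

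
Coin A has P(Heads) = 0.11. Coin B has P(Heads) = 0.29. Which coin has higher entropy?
B

For binary distributions, entropy is maximized at p=0.5 and decreases as p moves toward 0 or 1.

H(A) = H(0.11) = 0.4999 bits
H(B) = H(0.29) = 0.8687 bits

Distribution B (p=0.29) is closer to uniform (p=0.5), so it has higher entropy.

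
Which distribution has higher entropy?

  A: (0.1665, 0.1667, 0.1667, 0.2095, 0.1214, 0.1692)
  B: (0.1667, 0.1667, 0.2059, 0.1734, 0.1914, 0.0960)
A

Both distributions are close to uniform, making this a harder comparison.

H(A) = 2.5678 bits
H(B) = 2.5505 bits

The distribution closer to uniform has higher entropy.
Answer: A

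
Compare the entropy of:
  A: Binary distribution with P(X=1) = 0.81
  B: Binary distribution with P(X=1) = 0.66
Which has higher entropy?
B

For binary distributions, entropy is maximized at p=0.5 and decreases as p moves toward 0 or 1.

H(A) = H(0.81) = 0.7015 bits
H(B) = H(0.66) = 0.9248 bits

Distribution B (p=0.66) is closer to uniform (p=0.5), so it has higher entropy.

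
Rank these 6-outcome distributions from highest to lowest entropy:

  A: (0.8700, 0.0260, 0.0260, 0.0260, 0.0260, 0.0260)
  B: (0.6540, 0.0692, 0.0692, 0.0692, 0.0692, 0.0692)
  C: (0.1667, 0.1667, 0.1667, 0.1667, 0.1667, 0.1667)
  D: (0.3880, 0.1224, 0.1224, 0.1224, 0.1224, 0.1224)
C > D > B > A

Key insight: Entropy is maximized by uniform distributions and minimized by concentrated distributions.

Entropies:
  H(A) = 0.8593 bits
  H(B) = 1.7338 bits
  H(C) = 2.5850 bits
  H(D) = 2.3845 bits

Ranking: C > D > B > A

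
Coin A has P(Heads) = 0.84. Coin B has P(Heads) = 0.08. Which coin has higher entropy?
A

For binary distributions, entropy is maximized at p=0.5 and decreases as p moves toward 0 or 1.

H(A) = H(0.84) = 0.6343 bits
H(B) = H(0.08) = 0.4022 bits

Distribution A (p=0.84) is closer to uniform (p=0.5), so it has higher entropy.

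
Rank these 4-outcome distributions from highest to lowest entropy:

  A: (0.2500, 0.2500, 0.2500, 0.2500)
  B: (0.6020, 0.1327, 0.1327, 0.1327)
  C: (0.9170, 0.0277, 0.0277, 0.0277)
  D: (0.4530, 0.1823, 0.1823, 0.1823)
A > D > B > C

Key insight: Entropy is maximized by uniform distributions and minimized by concentrated distributions.

Entropies:
  H(A) = 2.0000 bits
  H(B) = 1.6006 bits
  H(C) = 0.5442 bits
  H(D) = 1.8606 bits

Ranking: A > D > B > C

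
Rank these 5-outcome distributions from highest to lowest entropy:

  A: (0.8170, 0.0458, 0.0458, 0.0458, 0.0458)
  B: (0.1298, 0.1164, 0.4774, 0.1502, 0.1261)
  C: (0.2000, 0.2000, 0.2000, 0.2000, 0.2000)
C > B > A

Key insight: Entropy is maximized by uniform distributions and minimized by concentrated distributions.

- Uniform distributions have maximum entropy log₂(5) = 2.3219 bits
- The more "peaked" or concentrated a distribution, the lower its entropy

Entropies:
  H(A) = 1.0526 bits
  H(B) = 2.0404 bits
  H(C) = 2.3219 bits

Ranking: C > B > A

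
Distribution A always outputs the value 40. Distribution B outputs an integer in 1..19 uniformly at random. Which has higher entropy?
B

A is deterministic, so H(A) = 0. B is uniform over 19 outcomes, so H(B) = log₂(19) = 4.248 bits. Any distribution with genuine randomness has higher entropy than a deterministic one.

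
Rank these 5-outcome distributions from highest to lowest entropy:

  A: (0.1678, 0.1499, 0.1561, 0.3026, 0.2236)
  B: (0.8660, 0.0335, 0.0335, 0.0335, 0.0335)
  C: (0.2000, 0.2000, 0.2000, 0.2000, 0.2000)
C > A > B

Key insight: Entropy is maximized by uniform distributions and minimized by concentrated distributions.

- Uniform distributions have maximum entropy log₂(5) = 2.3219 bits
- The more "peaked" or concentrated a distribution, the lower its entropy

Entropies:
  H(A) = 2.2658 bits
  H(B) = 0.8363 bits
  H(C) = 2.3219 bits

Ranking: C > A > B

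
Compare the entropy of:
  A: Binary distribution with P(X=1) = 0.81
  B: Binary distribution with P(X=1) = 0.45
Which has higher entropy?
B

For binary distributions, entropy is maximized at p=0.5 and decreases as p moves toward 0 or 1.

H(A) = H(0.81) = 0.7015 bits
H(B) = H(0.45) = 0.9928 bits

Distribution B (p=0.45) is closer to uniform (p=0.5), so it has higher entropy.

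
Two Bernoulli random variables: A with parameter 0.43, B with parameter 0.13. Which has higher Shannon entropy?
A

For binary distributions, entropy is maximized at p=0.5 and decreases as p moves toward 0 or 1.

H(A) = H(0.43) = 0.9858 bits
H(B) = H(0.13) = 0.5574 bits

Distribution A (p=0.43) is closer to uniform (p=0.5), so it has higher entropy.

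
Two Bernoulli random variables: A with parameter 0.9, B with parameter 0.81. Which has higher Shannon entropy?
B

For binary distributions, entropy is maximized at p=0.5 and decreases as p moves toward 0 or 1.

H(A) = H(0.9) = 0.4690 bits
H(B) = H(0.81) = 0.7015 bits

Distribution B (p=0.81) is closer to uniform (p=0.5), so it has higher entropy.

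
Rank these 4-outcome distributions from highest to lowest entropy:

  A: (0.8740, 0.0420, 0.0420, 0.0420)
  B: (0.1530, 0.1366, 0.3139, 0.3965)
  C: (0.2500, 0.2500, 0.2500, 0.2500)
C > B > A

Key insight: Entropy is maximized by uniform distributions and minimized by concentrated distributions.

- Uniform distributions have maximum entropy log₂(4) = 2.0000 bits
- The more "peaked" or concentrated a distribution, the lower its entropy

Entropies:
  H(A) = 0.7461 bits
  H(B) = 1.8606 bits
  H(C) = 2.0000 bits

Ranking: C > B > A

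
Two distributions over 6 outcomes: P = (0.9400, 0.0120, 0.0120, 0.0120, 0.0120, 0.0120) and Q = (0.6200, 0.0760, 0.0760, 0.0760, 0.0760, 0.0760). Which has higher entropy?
Q

P is highly concentrated on one outcome (94%), making it nearly deterministic. Q spreads its mass more evenly (max 62%). The more spread-out distribution has higher entropy: H(P) ≈ 0.467 bits, H(Q) ≈ 1.840 bits.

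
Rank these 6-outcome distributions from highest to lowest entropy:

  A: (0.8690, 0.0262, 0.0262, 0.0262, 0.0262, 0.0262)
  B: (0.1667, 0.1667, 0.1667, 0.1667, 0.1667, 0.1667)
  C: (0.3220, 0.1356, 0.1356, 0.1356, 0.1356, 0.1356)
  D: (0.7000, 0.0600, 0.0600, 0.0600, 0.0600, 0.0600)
B > C > D > A

Key insight: Entropy is maximized by uniform distributions and minimized by concentrated distributions.

Entropies:
  H(A) = 0.8643 bits
  H(B) = 2.5850 bits
  H(C) = 2.4808 bits
  H(D) = 1.5779 bits

Ranking: B > C > D > A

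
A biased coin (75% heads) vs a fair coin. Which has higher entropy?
Fair coin

The fair coin is uniform (p=0.5), maximizing binary entropy at 1 bit. The biased coin has H(0.75) ≈ 0.811 bits — its outcome is more predictable, so its entropy is lower.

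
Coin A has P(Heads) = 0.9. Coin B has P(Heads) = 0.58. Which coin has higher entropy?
B

For binary distributions, entropy is maximized at p=0.5 and decreases as p moves toward 0 or 1.

H(A) = H(0.9) = 0.4690 bits
H(B) = H(0.58) = 0.9815 bits

Distribution B (p=0.58) is closer to uniform (p=0.5), so it has higher entropy.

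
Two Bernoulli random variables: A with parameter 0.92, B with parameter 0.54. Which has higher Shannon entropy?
B

For binary distributions, entropy is maximized at p=0.5 and decreases as p moves toward 0 or 1.

H(A) = H(0.92) = 0.4022 bits
H(B) = H(0.54) = 0.9954 bits

Distribution B (p=0.54) is closer to uniform (p=0.5), so it has higher entropy.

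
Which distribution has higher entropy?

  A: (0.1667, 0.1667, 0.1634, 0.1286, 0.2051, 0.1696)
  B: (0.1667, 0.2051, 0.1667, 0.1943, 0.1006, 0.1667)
A

Both distributions are close to uniform, making this a harder comparison.

H(A) = 2.5721 bits
H(B) = 2.5538 bits

The distribution closer to uniform has higher entropy.
Answer: A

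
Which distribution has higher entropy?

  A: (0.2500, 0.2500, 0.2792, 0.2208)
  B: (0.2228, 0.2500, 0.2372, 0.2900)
A

Both distributions are close to uniform, making this a harder comparison.

H(A) = 1.9951 bits
H(B) = 1.9929 bits

The distribution closer to uniform has higher entropy.
Answer: A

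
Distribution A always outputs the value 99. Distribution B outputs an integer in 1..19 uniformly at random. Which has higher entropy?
B

A is deterministic, so H(A) = 0. B is uniform over 19 outcomes, so H(B) = log₂(19) = 4.248 bits. Any distribution with genuine randomness has higher entropy than a deterministic one.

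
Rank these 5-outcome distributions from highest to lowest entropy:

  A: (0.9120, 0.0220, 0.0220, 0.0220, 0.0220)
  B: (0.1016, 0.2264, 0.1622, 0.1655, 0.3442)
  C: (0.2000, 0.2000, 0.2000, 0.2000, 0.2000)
C > B > A

Key insight: Entropy is maximized by uniform distributions and minimized by concentrated distributions.

- Uniform distributions have maximum entropy log₂(5) = 2.3219 bits
- The more "peaked" or concentrated a distribution, the lower its entropy

Entropies:
  H(A) = 0.6058 bits
  H(B) = 2.2052 bits
  H(C) = 2.3219 bits

Ranking: C > B > A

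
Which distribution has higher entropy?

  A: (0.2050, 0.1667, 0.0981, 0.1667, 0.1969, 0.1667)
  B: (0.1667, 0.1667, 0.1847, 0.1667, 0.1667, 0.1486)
B

Both distributions are close to uniform, making this a harder comparison.

H(A) = 2.5514 bits
H(B) = 2.5821 bits

The distribution closer to uniform has higher entropy.
Answer: B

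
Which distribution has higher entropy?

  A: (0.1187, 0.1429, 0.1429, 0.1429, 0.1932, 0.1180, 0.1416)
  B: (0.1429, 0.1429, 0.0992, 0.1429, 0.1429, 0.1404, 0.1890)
A

Both distributions are close to uniform, making this a harder comparison.

H(A) = 2.7894 bits
H(B) = 2.7868 bits

The distribution closer to uniform has higher entropy.
Answer: A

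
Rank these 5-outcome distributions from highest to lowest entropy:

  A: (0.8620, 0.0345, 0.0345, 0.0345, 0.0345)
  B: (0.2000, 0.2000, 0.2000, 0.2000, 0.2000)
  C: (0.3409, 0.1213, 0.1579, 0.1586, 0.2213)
B > C > A

Key insight: Entropy is maximized by uniform distributions and minimized by concentrated distributions.

- Uniform distributions have maximum entropy log₂(5) = 2.3219 bits
- The more "peaked" or concentrated a distribution, the lower its entropy

Entropies:
  H(A) = 0.8550 bits
  H(B) = 2.3219 bits
  H(C) = 2.2218 bits

Ranking: B > C > A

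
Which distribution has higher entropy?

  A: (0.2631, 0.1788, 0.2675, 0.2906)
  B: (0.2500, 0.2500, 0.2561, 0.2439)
B

Both distributions are close to uniform, making this a harder comparison.

H(A) = 1.9779 bits
H(B) = 1.9998 bits

The distribution closer to uniform has higher entropy.
Answer: B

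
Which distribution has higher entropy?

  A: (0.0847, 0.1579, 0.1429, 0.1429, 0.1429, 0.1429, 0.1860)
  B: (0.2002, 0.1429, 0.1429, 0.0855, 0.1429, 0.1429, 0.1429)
A

Both distributions are close to uniform, making this a harder comparison.

H(A) = 2.7776 bits
H(B) = 2.7732 bits

The distribution closer to uniform has higher entropy.
Answer: A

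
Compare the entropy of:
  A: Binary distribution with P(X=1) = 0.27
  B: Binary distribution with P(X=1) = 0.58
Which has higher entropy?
B

For binary distributions, entropy is maximized at p=0.5 and decreases as p moves toward 0 or 1.

H(A) = H(0.27) = 0.8415 bits
H(B) = H(0.58) = 0.9815 bits

Distribution B (p=0.58) is closer to uniform (p=0.5), so it has higher entropy.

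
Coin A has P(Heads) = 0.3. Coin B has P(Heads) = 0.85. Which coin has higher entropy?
A

For binary distributions, entropy is maximized at p=0.5 and decreases as p moves toward 0 or 1.

H(A) = H(0.3) = 0.8813 bits
H(B) = H(0.85) = 0.6098 bits

Distribution A (p=0.3) is closer to uniform (p=0.5), so it has higher entropy.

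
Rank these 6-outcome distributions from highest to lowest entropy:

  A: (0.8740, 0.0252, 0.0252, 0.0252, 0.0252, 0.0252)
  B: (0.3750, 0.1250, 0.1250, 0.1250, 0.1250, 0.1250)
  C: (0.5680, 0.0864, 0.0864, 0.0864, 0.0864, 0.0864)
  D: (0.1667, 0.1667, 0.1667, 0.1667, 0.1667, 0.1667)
D > B > C > A

Key insight: Entropy is maximized by uniform distributions and minimized by concentrated distributions.

Entropies:
  H(A) = 0.8389 bits
  H(B) = 2.4056 bits
  H(C) = 1.9897 bits
  H(D) = 2.5850 bits

Ranking: D > B > C > A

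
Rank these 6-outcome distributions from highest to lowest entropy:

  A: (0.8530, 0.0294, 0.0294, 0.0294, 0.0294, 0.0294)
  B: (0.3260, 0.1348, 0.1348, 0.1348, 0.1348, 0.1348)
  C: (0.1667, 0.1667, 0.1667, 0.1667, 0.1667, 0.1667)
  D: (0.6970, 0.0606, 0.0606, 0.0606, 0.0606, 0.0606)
C > B > D > A

Key insight: Entropy is maximized by uniform distributions and minimized by concentrated distributions.

Entropies:
  H(A) = 0.9436 bits
  H(B) = 2.4758 bits
  H(C) = 2.5850 bits
  H(D) = 1.5885 bits

Ranking: C > B > D > A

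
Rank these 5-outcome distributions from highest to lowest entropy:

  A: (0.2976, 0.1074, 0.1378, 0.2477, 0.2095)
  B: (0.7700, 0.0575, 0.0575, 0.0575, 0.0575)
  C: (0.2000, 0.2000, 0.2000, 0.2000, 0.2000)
C > A > B

Key insight: Entropy is maximized by uniform distributions and minimized by concentrated distributions.

- Uniform distributions have maximum entropy log₂(5) = 2.3219 bits
- The more "peaked" or concentrated a distribution, the lower its entropy

Entropies:
  H(A) = 2.2313 bits
  H(B) = 1.2380 bits
  H(C) = 2.3219 bits

Ranking: C > A > B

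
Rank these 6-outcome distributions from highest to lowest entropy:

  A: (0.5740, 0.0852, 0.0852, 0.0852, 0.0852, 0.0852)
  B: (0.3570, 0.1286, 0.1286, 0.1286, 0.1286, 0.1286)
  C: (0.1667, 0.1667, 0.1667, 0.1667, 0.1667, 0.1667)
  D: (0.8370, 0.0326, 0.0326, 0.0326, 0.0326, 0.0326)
C > B > A > D

Key insight: Entropy is maximized by uniform distributions and minimized by concentrated distributions.

Entropies:
  H(A) = 1.9733 bits
  H(B) = 2.4332 bits
  H(C) = 2.5850 bits
  H(D) = 1.0199 bits

Ranking: C > B > A > D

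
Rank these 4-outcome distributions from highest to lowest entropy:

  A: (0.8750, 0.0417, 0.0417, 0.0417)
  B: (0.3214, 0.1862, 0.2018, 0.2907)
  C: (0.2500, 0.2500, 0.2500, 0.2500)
C > B > A

Key insight: Entropy is maximized by uniform distributions and minimized by concentrated distributions.

- Uniform distributions have maximum entropy log₂(4) = 2.0000 bits
- The more "peaked" or concentrated a distribution, the lower its entropy

Entropies:
  H(A) = 0.7417 bits
  H(B) = 1.9619 bits
  H(C) = 2.0000 bits

Ranking: C > B > A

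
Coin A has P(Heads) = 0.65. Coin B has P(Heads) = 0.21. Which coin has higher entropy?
A

For binary distributions, entropy is maximized at p=0.5 and decreases as p moves toward 0 or 1.

H(A) = H(0.65) = 0.9341 bits
H(B) = H(0.21) = 0.7415 bits

Distribution A (p=0.65) is closer to uniform (p=0.5), so it has higher entropy.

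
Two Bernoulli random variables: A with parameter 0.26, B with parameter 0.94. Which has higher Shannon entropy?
A

For binary distributions, entropy is maximized at p=0.5 and decreases as p moves toward 0 or 1.

H(A) = H(0.26) = 0.8267 bits
H(B) = H(0.94) = 0.3274 bits

Distribution A (p=0.26) is closer to uniform (p=0.5), so it has higher entropy.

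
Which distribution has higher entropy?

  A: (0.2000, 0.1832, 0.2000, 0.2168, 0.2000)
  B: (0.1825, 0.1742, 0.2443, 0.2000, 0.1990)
A

Both distributions are close to uniform, making this a harder comparison.

H(A) = 2.3199 bits
H(B) = 2.3117 bits

The distribution closer to uniform has higher entropy.
Answer: A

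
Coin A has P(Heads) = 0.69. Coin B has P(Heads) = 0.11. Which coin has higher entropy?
A

For binary distributions, entropy is maximized at p=0.5 and decreases as p moves toward 0 or 1.

H(A) = H(0.69) = 0.8932 bits
H(B) = H(0.11) = 0.4999 bits

Distribution A (p=0.69) is closer to uniform (p=0.5), so it has higher entropy.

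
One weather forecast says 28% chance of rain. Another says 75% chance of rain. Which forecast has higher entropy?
28% forecast

Treat each forecast as a Bernoulli distribution. Binary entropy is maximized at p=0.5 and falls off symmetrically toward 0 or 1. The 28% forecast is closer to 50%, so it is more uncertain. H(28%) ≈ 0.855 bits, H(75%) ≈ 0.811 bits.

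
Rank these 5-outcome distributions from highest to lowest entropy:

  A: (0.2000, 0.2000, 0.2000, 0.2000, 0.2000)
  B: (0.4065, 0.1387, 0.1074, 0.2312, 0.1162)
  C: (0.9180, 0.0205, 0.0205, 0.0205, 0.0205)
A > B > C

Key insight: Entropy is maximized by uniform distributions and minimized by concentrated distributions.

- Uniform distributions have maximum entropy log₂(5) = 2.3219 bits
- The more "peaked" or concentrated a distribution, the lower its entropy

Entropies:
  H(A) = 2.3219 bits
  H(B) = 2.1183 bits
  H(C) = 0.5732 bits

Ranking: A > B > C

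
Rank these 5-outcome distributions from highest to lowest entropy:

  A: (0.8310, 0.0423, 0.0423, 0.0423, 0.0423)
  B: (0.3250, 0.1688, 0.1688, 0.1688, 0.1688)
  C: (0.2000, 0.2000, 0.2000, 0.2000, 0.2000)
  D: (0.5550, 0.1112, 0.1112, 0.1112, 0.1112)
C > B > D > A

Key insight: Entropy is maximized by uniform distributions and minimized by concentrated distributions.

Entropies:
  H(A) = 0.9934 bits
  H(B) = 2.2597 bits
  H(C) = 2.3219 bits
  H(D) = 1.8813 bits

Ranking: C > B > D > A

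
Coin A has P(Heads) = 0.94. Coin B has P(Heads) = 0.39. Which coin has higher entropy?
B

For binary distributions, entropy is maximized at p=0.5 and decreases as p moves toward 0 or 1.

H(A) = H(0.94) = 0.3274 bits
H(B) = H(0.39) = 0.9648 bits

Distribution B (p=0.39) is closer to uniform (p=0.5), so it has higher entropy.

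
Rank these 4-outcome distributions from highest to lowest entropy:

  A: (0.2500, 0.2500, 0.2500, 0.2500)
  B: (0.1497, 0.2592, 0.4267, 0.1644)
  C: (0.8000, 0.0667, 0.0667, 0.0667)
A > B > C

Key insight: Entropy is maximized by uniform distributions and minimized by concentrated distributions.

- Uniform distributions have maximum entropy log₂(4) = 2.0000 bits
- The more "peaked" or concentrated a distribution, the lower its entropy

Entropies:
  H(A) = 2.0000 bits
  H(B) = 1.8675 bits
  H(C) = 1.0389 bits

Ranking: A > B > C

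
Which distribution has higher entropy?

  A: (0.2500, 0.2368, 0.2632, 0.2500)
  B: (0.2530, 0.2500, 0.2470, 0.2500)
B

Both distributions are close to uniform, making this a harder comparison.

H(A) = 1.9990 bits
H(B) = 1.9999 bits

The distribution closer to uniform has higher entropy.
Answer: B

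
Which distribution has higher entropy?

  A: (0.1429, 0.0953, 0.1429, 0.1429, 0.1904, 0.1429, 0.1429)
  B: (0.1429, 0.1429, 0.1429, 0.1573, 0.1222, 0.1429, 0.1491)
B

Both distributions are close to uniform, making this a harder comparison.

H(A) = 2.7841 bits
H(B) = 2.8039 bits

The distribution closer to uniform has higher entropy.
Answer: B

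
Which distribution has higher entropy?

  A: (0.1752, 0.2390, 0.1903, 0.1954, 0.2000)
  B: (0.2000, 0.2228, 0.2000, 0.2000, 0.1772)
B

Both distributions are close to uniform, making this a harder comparison.

H(A) = 2.3140 bits
H(B) = 2.3182 bits

The distribution closer to uniform has higher entropy.
Answer: B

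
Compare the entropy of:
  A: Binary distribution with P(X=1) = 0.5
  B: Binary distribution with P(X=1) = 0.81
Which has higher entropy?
A

For binary distributions, entropy is maximized at p=0.5 and decreases as p moves toward 0 or 1.

H(A) = H(0.5) = 1.0000 bits
H(B) = H(0.81) = 0.7015 bits

Distribution A (p=0.5) is closer to uniform (p=0.5), so it has higher entropy.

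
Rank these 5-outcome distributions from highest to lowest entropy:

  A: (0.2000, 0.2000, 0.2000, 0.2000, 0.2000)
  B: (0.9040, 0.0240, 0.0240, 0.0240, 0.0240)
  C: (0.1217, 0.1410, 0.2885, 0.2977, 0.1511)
A > C > B

Key insight: Entropy is maximized by uniform distributions and minimized by concentrated distributions.

- Uniform distributions have maximum entropy log₂(5) = 2.3219 bits
- The more "peaked" or concentrated a distribution, the lower its entropy

Entropies:
  H(A) = 2.3219 bits
  H(B) = 0.6482 bits
  H(C) = 2.2181 bits

Ranking: A > C > B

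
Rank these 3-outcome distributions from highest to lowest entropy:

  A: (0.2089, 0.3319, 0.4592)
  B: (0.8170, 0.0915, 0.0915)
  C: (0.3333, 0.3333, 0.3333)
C > A > B

Key insight: Entropy is maximized by uniform distributions and minimized by concentrated distributions.

- Uniform distributions have maximum entropy log₂(3) = 1.5850 bits
- The more "peaked" or concentrated a distribution, the lower its entropy

Entropies:
  H(A) = 1.5156 bits
  H(B) = 0.8696 bits
  H(C) = 1.5850 bits

Ranking: C > A > B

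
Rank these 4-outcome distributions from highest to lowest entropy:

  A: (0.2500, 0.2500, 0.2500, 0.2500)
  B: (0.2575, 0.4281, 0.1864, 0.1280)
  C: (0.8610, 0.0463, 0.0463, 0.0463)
A > B > C

Key insight: Entropy is maximized by uniform distributions and minimized by concentrated distributions.

- Uniform distributions have maximum entropy log₂(4) = 2.0000 bits
- The more "peaked" or concentrated a distribution, the lower its entropy

Entropies:
  H(A) = 2.0000 bits
  H(B) = 1.8594 bits
  H(C) = 0.8019 bits

Ranking: A > B > C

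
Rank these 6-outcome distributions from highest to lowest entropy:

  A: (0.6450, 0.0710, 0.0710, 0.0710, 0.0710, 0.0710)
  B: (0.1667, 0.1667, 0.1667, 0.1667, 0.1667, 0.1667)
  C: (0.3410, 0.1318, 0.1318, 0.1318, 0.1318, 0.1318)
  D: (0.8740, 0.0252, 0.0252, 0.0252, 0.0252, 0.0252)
B > C > A > D

Key insight: Entropy is maximized by uniform distributions and minimized by concentrated distributions.

Entropies:
  H(A) = 1.7627 bits
  H(B) = 2.5850 bits
  H(C) = 2.4559 bits
  H(D) = 0.8389 bits

Ranking: B > C > A > D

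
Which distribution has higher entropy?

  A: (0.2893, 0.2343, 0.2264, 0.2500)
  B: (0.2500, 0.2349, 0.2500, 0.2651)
B

Both distributions are close to uniform, making this a harder comparison.

H(A) = 1.9934 bits
H(B) = 1.9987 bits

The distribution closer to uniform has higher entropy.
Answer: B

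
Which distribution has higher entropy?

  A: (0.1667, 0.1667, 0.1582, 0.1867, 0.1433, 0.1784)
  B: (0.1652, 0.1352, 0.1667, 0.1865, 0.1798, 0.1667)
A

Both distributions are close to uniform, making this a harder comparison.

H(A) = 2.5799 bits
H(B) = 2.5780 bits

The distribution closer to uniform has higher entropy.
Answer: A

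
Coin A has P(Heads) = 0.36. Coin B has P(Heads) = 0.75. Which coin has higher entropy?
A

For binary distributions, entropy is maximized at p=0.5 and decreases as p moves toward 0 or 1.

H(A) = H(0.36) = 0.9427 bits
H(B) = H(0.75) = 0.8113 bits

Distribution A (p=0.36) is closer to uniform (p=0.5), so it has higher entropy.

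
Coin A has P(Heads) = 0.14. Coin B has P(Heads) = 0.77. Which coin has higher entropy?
B

For binary distributions, entropy is maximized at p=0.5 and decreases as p moves toward 0 or 1.

H(A) = H(0.14) = 0.5842 bits
H(B) = H(0.77) = 0.7780 bits

Distribution B (p=0.77) is closer to uniform (p=0.5), so it has higher entropy.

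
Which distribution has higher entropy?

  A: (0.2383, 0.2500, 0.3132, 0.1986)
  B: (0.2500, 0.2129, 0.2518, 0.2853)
B

Both distributions are close to uniform, making this a harder comparison.

H(A) = 1.9807 bits
H(B) = 1.9924 bits

The distribution closer to uniform has higher entropy.
Answer: B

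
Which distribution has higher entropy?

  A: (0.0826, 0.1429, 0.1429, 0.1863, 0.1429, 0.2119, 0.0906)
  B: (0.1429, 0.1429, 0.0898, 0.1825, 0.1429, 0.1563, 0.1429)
B

Both distributions are close to uniform, making this a harder comparison.

H(A) = 2.7402 bits
H(B) = 2.7828 bits

The distribution closer to uniform has higher entropy.
Answer: B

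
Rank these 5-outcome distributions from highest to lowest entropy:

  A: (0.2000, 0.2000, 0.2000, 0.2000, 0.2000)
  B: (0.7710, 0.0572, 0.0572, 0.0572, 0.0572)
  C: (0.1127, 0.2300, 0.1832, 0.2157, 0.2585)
A > C > B

Key insight: Entropy is maximized by uniform distributions and minimized by concentrated distributions.

- Uniform distributions have maximum entropy log₂(5) = 2.3219 bits
- The more "peaked" or concentrated a distribution, the lower its entropy

Entropies:
  H(A) = 2.3219 bits
  H(B) = 1.2343 bits
  H(C) = 2.2729 bits

Ranking: A > C > B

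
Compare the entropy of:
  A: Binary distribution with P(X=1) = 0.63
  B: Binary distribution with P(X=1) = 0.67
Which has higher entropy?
A

For binary distributions, entropy is maximized at p=0.5 and decreases as p moves toward 0 or 1.

H(A) = H(0.63) = 0.9507 bits
H(B) = H(0.67) = 0.9149 bits

Distribution A (p=0.63) is closer to uniform (p=0.5), so it has higher entropy.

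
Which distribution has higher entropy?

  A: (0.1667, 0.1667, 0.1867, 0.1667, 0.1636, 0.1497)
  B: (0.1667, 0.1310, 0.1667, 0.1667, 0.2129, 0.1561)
A

Both distributions are close to uniform, making this a harder comparison.

H(A) = 2.5819 bits
H(B) = 2.5700 bits

The distribution closer to uniform has higher entropy.
Answer: A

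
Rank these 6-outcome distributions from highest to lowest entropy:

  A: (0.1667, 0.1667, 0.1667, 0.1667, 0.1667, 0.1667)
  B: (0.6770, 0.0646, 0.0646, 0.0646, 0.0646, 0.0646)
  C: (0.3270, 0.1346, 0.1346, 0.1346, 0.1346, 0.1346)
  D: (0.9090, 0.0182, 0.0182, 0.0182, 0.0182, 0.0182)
A > C > B > D

Key insight: Entropy is maximized by uniform distributions and minimized by concentrated distributions.

Entropies:
  H(A) = 2.5850 bits
  H(B) = 1.6576 bits
  H(C) = 2.4745 bits
  H(D) = 0.6511 bits

Ranking: A > C > B > D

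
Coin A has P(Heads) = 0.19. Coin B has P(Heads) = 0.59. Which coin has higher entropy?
B

For binary distributions, entropy is maximized at p=0.5 and decreases as p moves toward 0 or 1.

H(A) = H(0.19) = 0.7015 bits
H(B) = H(0.59) = 0.9765 bits

Distribution B (p=0.59) is closer to uniform (p=0.5), so it has higher entropy.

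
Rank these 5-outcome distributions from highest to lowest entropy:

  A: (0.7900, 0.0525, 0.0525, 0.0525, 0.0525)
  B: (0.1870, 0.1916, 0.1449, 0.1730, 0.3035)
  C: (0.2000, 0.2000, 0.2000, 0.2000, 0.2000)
C > B > A

Key insight: Entropy is maximized by uniform distributions and minimized by concentrated distributions.

- Uniform distributions have maximum entropy log₂(5) = 2.3219 bits
- The more "peaked" or concentrated a distribution, the lower its entropy

Entropies:
  H(A) = 1.1615 bits
  H(B) = 2.2729 bits
  H(C) = 2.3219 bits

Ranking: C > B > A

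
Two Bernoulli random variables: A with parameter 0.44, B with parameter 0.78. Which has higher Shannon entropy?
A

For binary distributions, entropy is maximized at p=0.5 and decreases as p moves toward 0 or 1.

H(A) = H(0.44) = 0.9896 bits
H(B) = H(0.78) = 0.7602 bits

Distribution A (p=0.44) is closer to uniform (p=0.5), so it has higher entropy.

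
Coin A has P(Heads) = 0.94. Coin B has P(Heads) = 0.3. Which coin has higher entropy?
B

For binary distributions, entropy is maximized at p=0.5 and decreases as p moves toward 0 or 1.

H(A) = H(0.94) = 0.3274 bits
H(B) = H(0.3) = 0.8813 bits

Distribution B (p=0.3) is closer to uniform (p=0.5), so it has higher entropy.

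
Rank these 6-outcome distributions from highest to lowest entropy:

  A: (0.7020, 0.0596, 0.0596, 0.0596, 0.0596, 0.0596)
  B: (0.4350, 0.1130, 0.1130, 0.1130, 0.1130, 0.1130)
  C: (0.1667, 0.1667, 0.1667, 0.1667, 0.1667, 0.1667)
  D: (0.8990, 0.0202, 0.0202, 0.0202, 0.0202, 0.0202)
C > B > A > D

Key insight: Entropy is maximized by uniform distributions and minimized by concentrated distributions.

Entropies:
  H(A) = 1.5708 bits
  H(B) = 2.2997 bits
  H(C) = 2.5850 bits
  H(D) = 0.7067 bits

Ranking: C > B > A > D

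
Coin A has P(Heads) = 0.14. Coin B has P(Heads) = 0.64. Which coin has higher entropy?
B

For binary distributions, entropy is maximized at p=0.5 and decreases as p moves toward 0 or 1.

H(A) = H(0.14) = 0.5842 bits
H(B) = H(0.64) = 0.9427 bits

Distribution B (p=0.64) is closer to uniform (p=0.5), so it has higher entropy.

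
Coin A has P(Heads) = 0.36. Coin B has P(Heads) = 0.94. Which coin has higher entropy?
A

For binary distributions, entropy is maximized at p=0.5 and decreases as p moves toward 0 or 1.

H(A) = H(0.36) = 0.9427 bits
H(B) = H(0.94) = 0.3274 bits

Distribution A (p=0.36) is closer to uniform (p=0.5), so it has higher entropy.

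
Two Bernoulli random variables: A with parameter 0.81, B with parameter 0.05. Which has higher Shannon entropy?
A

For binary distributions, entropy is maximized at p=0.5 and decreases as p moves toward 0 or 1.

H(A) = H(0.81) = 0.7015 bits
H(B) = H(0.05) = 0.2864 bits

Distribution A (p=0.81) is closer to uniform (p=0.5), so it has higher entropy.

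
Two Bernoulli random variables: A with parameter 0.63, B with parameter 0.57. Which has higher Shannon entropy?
B

For binary distributions, entropy is maximized at p=0.5 and decreases as p moves toward 0 or 1.

H(A) = H(0.63) = 0.9507 bits
H(B) = H(0.57) = 0.9858 bits

Distribution B (p=0.57) is closer to uniform (p=0.5), so it has higher entropy.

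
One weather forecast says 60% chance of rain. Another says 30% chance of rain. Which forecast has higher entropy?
60% forecast

Treat each forecast as a Bernoulli distribution. Binary entropy is maximized at p=0.5 and falls off symmetrically toward 0 or 1. The 60% forecast is closer to 50%, so it is more uncertain. H(60%) ≈ 0.971 bits, H(30%) ≈ 0.881 bits.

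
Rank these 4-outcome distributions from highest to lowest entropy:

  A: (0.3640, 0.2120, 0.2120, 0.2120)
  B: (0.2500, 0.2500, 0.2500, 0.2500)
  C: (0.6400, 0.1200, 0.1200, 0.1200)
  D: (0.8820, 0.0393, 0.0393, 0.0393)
B > A > C > D

Key insight: Entropy is maximized by uniform distributions and minimized by concentrated distributions.

Entropies:
  H(A) = 1.9540 bits
  H(B) = 2.0000 bits
  H(C) = 1.5133 bits
  H(D) = 0.7106 bits

Ranking: B > A > C > D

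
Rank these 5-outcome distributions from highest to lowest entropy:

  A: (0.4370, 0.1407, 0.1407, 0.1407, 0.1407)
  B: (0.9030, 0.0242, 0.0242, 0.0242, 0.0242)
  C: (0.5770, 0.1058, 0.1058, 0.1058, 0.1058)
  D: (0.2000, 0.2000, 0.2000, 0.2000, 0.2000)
D > A > C > B

Key insight: Entropy is maximized by uniform distributions and minimized by concentrated distributions.

Entropies:
  H(A) = 2.1145 bits
  H(B) = 0.6534 bits
  H(C) = 1.8288 bits
  H(D) = 2.3219 bits

Ranking: D > A > C > B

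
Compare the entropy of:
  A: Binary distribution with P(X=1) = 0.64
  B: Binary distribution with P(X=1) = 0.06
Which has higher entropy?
A

For binary distributions, entropy is maximized at p=0.5 and decreases as p moves toward 0 or 1.

H(A) = H(0.64) = 0.9427 bits
H(B) = H(0.06) = 0.3274 bits

Distribution A (p=0.64) is closer to uniform (p=0.5), so it has higher entropy.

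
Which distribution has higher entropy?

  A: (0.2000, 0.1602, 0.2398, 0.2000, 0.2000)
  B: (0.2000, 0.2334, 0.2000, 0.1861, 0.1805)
B

Both distributions are close to uniform, making this a harder comparison.

H(A) = 2.3104 bits
H(B) = 2.3160 bits

The distribution closer to uniform has higher entropy.
Answer: B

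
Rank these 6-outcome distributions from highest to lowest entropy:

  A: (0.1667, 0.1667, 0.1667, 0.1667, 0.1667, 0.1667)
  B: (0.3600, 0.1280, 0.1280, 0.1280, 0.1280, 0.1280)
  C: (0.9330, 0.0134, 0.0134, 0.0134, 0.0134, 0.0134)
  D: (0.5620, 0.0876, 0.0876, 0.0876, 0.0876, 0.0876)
A > B > D > C

Key insight: Entropy is maximized by uniform distributions and minimized by concentrated distributions.

Entropies:
  H(A) = 2.5850 bits
  H(B) = 2.4287 bits
  H(C) = 0.5102 bits
  H(D) = 2.0059 bits

Ranking: A > B > D > C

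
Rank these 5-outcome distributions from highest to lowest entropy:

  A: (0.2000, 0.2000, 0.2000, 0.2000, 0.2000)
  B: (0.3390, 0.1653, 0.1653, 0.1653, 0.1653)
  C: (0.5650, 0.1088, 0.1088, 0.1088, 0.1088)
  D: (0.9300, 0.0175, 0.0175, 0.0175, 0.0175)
A > B > C > D

Key insight: Entropy is maximized by uniform distributions and minimized by concentrated distributions.

Entropies:
  H(A) = 2.3219 bits
  H(B) = 2.2459 bits
  H(C) = 1.8578 bits
  H(D) = 0.5059 bits

Ranking: A > B > C > D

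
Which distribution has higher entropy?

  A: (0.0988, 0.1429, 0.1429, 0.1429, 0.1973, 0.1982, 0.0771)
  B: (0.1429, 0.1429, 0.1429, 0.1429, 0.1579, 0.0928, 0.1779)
B

Both distributions are close to uniform, making this a harder comparison.

H(A) = 2.7430 bits
H(B) = 2.7860 bits

The distribution closer to uniform has higher entropy.
Answer: B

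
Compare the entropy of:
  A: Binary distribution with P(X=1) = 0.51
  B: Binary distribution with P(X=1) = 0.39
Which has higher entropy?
A

For binary distributions, entropy is maximized at p=0.5 and decreases as p moves toward 0 or 1.

H(A) = H(0.51) = 0.9997 bits
H(B) = H(0.39) = 0.9648 bits

Distribution A (p=0.51) is closer to uniform (p=0.5), so it has higher entropy.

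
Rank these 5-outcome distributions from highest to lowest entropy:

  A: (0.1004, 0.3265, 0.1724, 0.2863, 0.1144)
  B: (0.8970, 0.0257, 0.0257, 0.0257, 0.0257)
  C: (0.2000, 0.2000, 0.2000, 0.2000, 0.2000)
C > A > B

Key insight: Entropy is maximized by uniform distributions and minimized by concentrated distributions.

- Uniform distributions have maximum entropy log₂(5) = 2.3219 bits
- The more "peaked" or concentrated a distribution, the lower its entropy

Entropies:
  H(A) = 2.1719 bits
  H(B) = 0.6844 bits
  H(C) = 2.3219 bits

Ranking: C > A > B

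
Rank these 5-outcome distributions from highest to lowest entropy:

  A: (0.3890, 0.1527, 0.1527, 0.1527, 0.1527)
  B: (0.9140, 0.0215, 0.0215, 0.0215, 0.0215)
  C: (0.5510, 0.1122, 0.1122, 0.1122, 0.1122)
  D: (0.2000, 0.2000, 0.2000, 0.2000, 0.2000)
D > A > C > B

Key insight: Entropy is maximized by uniform distributions and minimized by concentrated distributions.

Entropies:
  H(A) = 2.1862 bits
  H(B) = 0.5950 bits
  H(C) = 1.8905 bits
  H(D) = 2.3219 bits

Ranking: D > A > C > B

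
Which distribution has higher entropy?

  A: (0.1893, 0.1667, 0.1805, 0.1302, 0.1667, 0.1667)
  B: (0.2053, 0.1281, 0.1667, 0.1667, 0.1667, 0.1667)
A

Both distributions are close to uniform, making this a harder comparison.

H(A) = 2.5758 bits
H(B) = 2.5719 bits

The distribution closer to uniform has higher entropy.
Answer: A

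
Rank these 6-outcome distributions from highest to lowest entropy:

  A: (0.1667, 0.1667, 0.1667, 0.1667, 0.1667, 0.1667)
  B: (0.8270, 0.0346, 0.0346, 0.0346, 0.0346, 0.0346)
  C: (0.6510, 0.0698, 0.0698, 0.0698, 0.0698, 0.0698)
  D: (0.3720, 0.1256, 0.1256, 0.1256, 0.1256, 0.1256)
A > D > C > B

Key insight: Entropy is maximized by uniform distributions and minimized by concentrated distributions.

Entropies:
  H(A) = 2.5850 bits
  H(B) = 1.0662 bits
  H(C) = 1.7435 bits
  H(D) = 2.4104 bits

Ranking: A > D > C > B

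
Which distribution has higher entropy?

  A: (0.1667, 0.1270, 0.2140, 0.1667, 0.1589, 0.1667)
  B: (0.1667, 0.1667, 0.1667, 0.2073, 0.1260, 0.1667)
B

Both distributions are close to uniform, making this a harder comparison.

H(A) = 2.5684 bits
H(B) = 2.5705 bits

The distribution closer to uniform has higher entropy.
Answer: B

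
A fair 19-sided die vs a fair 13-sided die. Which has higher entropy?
19-sided die

Both are uniform distributions; for uniform over n outcomes, H = log₂(n). H(19-sided) = log₂(19) = 4.248 bits and H(13-sided) = log₂(13) = 3.700 bits. More outcomes in a uniform distribution means higher entropy.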